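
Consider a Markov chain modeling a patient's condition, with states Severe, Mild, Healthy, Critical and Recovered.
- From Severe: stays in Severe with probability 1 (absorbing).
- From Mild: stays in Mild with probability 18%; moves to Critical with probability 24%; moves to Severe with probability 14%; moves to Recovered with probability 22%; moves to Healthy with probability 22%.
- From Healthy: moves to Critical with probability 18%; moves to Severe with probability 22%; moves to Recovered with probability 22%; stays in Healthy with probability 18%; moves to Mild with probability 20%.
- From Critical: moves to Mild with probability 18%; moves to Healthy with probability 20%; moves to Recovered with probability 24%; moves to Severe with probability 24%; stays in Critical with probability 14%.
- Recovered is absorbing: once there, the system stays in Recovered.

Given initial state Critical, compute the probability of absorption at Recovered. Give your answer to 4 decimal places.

0.5164

Let h(s) be the probability of absorption at Recovered starting from transient state s. Then h(Recovered) = 1 and h(Severe) = 0. By first-step analysis:
h(Mild) = 0.14·0 + 0.18·h(Mild) + 0.22·h(Healthy) + 0.24·h(Critical) + 0.22·1
h(Healthy) = 0.22·0 + 0.2·h(Mild) + 0.18·h(Healthy) + 0.18·h(Critical) + 0.22·1
h(Critical) = 0.24·0 + 0.18·h(Mild) + 0.2·h(Healthy) + 0.14·h(Critical) + 0.24·1
Solving: h(Mild) = 0.5583, h(Healthy) = 0.5178, h(Critical) = 0.5164.
Starting from Critical, the probability is 0.5164.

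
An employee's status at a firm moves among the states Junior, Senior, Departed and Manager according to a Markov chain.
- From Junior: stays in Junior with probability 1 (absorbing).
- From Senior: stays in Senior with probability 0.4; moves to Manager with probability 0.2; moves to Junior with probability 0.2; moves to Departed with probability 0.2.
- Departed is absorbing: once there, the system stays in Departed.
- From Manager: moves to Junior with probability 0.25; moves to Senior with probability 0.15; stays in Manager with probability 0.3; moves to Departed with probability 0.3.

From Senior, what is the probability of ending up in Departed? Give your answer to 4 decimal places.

0.5128

Let h(s) be the probability of absorption at Departed starting from transient state s. Then h(Departed) = 1 and h(Junior) = 0. By first-step analysis:
h(Senior) = 0.2·0 + 0.4·h(Senior) + 0.2·1 + 0.2·h(Manager)
h(Manager) = 0.25·0 + 0.15·h(Senior) + 0.3·1 + 0.3·h(Manager)
Solving: h(Senior) = 0.5128, h(Manager) = 0.5385.
Starting from Senior, the probability is 0.5128.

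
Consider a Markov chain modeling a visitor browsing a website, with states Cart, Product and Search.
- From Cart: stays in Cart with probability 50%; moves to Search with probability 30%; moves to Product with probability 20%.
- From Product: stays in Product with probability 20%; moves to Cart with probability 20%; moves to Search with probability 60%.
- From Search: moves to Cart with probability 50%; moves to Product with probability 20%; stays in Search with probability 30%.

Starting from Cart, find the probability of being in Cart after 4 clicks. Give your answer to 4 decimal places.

0.4400

Propagate the distribution vector 4 clicks from Cart.
After 0 clicks: (1.0000, 0.0000, 0.0000)
After 1 click: (0.5000, 0.2000, 0.3000)
After 2 clicks: (0.4400, 0.2000, 0.3600)
After 3 clicks: (0.4400, 0.2000, 0.3600)
After 4 clicks: (0.4400, 0.2000, 0.3600)
P(in Cart after 4 clicks) = 0.4400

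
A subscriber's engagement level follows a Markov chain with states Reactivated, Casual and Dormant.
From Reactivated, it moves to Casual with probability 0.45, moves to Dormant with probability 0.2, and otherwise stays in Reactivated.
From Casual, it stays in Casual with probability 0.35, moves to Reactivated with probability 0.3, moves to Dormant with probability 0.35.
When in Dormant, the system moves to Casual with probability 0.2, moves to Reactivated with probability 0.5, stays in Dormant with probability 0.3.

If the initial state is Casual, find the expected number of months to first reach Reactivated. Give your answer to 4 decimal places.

Let t(s) be the expected number of months to first reach Reactivated from state s, with t(Reactivated) = 0. Conditioning on the first month:
t(Casual) = 1 + 0.35·t(Casual) + 0.35·t(Dormant)
t(Dormant) = 1 + 0.2·t(Casual) + 0.3·t(Dormant)
Solving: t(Casual) = 2.7273, t(Dormant) = 2.2078.
Expected months from Casual to Reactivated: 2.7273.

2.7273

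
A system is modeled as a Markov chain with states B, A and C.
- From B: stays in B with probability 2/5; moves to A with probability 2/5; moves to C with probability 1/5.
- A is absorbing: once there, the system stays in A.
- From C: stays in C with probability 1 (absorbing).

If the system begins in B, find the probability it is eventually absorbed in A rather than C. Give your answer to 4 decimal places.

Let h(s) be the probability of absorption at A starting from transient state s. Then h(A) = 1 and h(C) = 0. By first-step analysis:
h(B) = 0.4·h(B) + 0.4·1 + 0.2·0
Solving: h(B) = 0.6667.
Starting from B, the probability is 0.6667.

0.6667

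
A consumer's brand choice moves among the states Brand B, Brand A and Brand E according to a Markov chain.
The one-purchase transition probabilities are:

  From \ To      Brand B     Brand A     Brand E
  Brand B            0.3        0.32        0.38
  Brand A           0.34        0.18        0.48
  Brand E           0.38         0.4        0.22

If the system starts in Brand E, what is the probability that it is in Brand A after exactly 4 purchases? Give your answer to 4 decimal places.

Propagate the distribution vector 4 purchases from Brand E.
After 0 purchases: (0.0000, 0.0000, 1.0000)
After 1 purchase: (0.3800, 0.4000, 0.2200)
After 2 purchases: (0.3336, 0.2816, 0.3848)
After 3 purchases: (0.3420, 0.3114, 0.3466)
After 4 purchases: (0.3402, 0.3041, 0.3557)
P(in Brand A after 4 purchases) = 0.3041

0.3041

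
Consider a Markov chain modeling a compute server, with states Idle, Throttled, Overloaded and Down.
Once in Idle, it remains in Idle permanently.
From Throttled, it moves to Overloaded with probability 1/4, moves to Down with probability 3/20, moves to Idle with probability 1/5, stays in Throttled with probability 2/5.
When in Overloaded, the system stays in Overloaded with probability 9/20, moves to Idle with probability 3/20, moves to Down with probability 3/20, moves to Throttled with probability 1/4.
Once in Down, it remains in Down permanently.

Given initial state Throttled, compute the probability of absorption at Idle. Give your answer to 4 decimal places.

0.5514

Let h(s) be the probability of absorption at Idle starting from transient state s. Then h(Idle) = 1 and h(Down) = 0. By first-step analysis:
h(Throttled) = 0.2·1 + 0.4·h(Throttled) + 0.25·h(Overloaded) + 0.15·0
h(Overloaded) = 0.15·1 + 0.25·h(Throttled) + 0.45·h(Overloaded) + 0.15·0
Solving: h(Throttled) = 0.5514, h(Overloaded) = 0.5234.
Starting from Throttled, the probability is 0.5514.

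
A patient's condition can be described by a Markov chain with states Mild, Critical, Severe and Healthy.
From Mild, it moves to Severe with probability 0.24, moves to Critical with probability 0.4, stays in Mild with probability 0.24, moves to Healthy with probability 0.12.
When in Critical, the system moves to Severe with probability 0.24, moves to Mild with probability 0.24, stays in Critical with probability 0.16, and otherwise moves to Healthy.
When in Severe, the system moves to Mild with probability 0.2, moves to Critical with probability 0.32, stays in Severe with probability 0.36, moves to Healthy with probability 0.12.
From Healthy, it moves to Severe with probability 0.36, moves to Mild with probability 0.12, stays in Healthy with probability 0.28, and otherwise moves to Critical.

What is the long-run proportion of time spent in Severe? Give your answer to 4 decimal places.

0.3029

Let the stationary distribution be π with π = πP and π_1 + π_2 + π_3 + π_4 = 1.
π_1 = 0.24·π_1 + 0.24·π_2 + 0.2·π_3 + 0.12·π_4
π_2 = 0.4·π_1 + 0.16·π_2 + 0.32·π_3 + 0.24·π_4
π_3 = 0.24·π_1 + 0.24·π_2 + 0.36·π_3 + 0.36·π_4
Solving with the normalization constraint gives π = (0.2013, 0.2745, 0.3029, 0.2213).
So the stationary probability of Severe is 0.3029.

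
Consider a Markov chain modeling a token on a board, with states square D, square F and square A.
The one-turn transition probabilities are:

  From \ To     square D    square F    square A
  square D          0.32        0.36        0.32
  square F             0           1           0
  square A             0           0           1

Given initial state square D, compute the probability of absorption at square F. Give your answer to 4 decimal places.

0.5294

Let h(s) be the probability of absorption at square F starting from transient state s. Then h(square F) = 1 and h(square A) = 0. By first-step analysis:
h(square D) = 0.32·h(square D) + 0.36·1 + 0.32·0
Solving: h(square D) = 0.5294.
Starting from square D, the probability is 0.5294.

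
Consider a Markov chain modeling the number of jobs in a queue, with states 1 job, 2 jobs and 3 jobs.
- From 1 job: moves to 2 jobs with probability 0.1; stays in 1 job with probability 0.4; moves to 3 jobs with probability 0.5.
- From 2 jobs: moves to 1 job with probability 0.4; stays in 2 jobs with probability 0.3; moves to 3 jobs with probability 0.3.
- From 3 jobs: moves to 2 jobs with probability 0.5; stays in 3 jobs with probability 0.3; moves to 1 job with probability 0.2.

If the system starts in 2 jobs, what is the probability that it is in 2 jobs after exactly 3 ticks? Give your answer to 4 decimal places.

Propagate the distribution vector 3 ticks from 2 jobs.
After 0 ticks: (0.0000, 1.0000, 0.0000)
After 1 tick: (0.4000, 0.3000, 0.3000)
After 2 ticks: (0.3400, 0.2800, 0.3800)
After 3 ticks: (0.3240, 0.3080, 0.3680)
P(in 2 jobs after 3 ticks) = 0.3080

0.3080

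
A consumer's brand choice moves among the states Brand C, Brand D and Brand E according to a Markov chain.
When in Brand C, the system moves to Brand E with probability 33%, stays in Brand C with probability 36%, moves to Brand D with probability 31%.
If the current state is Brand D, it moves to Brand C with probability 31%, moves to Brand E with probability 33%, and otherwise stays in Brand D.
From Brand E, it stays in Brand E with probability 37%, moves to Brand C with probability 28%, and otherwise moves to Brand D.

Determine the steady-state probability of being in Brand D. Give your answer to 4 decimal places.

Let the stationary distribution be π with π = πP and π_1 + π_2 + π_3 = 1.
π_1 = 0.36·π_1 + 0.31·π_2 + 0.28·π_3
π_2 = 0.31·π_1 + 0.36·π_2 + 0.35·π_3
Solving with the normalization constraint gives π = (0.3155, 0.3408, 0.3438).
So the stationary probability of Brand D is 0.3408.

0.3408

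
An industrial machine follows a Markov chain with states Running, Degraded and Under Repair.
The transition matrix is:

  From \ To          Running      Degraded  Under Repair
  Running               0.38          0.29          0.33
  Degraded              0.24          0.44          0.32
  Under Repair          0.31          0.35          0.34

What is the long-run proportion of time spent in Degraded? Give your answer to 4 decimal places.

Let the stationary distribution be π with π = πP and π_1 + π_2 + π_3 = 1.
π_1 = 0.38·π_1 + 0.24·π_2 + 0.31·π_3
π_2 = 0.29·π_1 + 0.44·π_2 + 0.35·π_3
Solving with the normalization constraint gives π = (0.3059, 0.3644, 0.3297).
So the stationary probability of Degraded is 0.3644.

0.3644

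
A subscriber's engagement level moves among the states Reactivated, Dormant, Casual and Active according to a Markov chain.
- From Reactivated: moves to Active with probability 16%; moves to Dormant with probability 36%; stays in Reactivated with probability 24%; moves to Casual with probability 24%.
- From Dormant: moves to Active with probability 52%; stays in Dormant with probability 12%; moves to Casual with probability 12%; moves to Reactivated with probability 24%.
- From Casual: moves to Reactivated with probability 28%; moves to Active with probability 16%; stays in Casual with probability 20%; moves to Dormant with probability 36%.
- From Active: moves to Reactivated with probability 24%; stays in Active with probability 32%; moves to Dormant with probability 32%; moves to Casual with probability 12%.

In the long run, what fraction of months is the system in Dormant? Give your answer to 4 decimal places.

Let the stationary distribution be π with π = πP and π_1 + π_2 + π_3 + π_4 = 1.
π_1 = 0.24·π_1 + 0.24·π_2 + 0.28·π_3 + 0.24·π_4
π_2 = 0.36·π_1 + 0.12·π_2 + 0.36·π_3 + 0.32·π_4
π_3 = 0.24·π_1 + 0.12·π_2 + 0.2·π_3 + 0.12·π_4
Solving with the normalization constraint gives π = (0.2465, 0.2803, 0.1626, 0.3106).
So the stationary probability of Dormant is 0.2803.

0.2803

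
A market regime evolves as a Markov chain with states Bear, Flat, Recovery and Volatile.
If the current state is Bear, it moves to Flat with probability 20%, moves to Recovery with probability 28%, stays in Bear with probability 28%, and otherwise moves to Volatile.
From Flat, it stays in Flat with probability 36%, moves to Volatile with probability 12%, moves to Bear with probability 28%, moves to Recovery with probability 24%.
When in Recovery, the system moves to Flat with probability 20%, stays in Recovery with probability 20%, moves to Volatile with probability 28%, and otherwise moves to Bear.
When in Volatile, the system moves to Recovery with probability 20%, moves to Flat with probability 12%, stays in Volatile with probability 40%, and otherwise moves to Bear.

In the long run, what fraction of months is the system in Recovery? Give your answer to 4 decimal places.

Let the stationary distribution be π with π = πP and π_1 + π_2 + π_3 + π_4 = 1.
π_1 = 0.28·π_1 + 0.28·π_2 + 0.32·π_3 + 0.28·π_4
π_2 = 0.2·π_1 + 0.36·π_2 + 0.2·π_3 + 0.12·π_4
π_3 = 0.28·π_1 + 0.24·π_2 + 0.2·π_3 + 0.2·π_4
Solving with the normalization constraint gives π = (0.2893, 0.2127, 0.2317, 0.2664).
So the stationary probability of Recovery is 0.2317.

0.2317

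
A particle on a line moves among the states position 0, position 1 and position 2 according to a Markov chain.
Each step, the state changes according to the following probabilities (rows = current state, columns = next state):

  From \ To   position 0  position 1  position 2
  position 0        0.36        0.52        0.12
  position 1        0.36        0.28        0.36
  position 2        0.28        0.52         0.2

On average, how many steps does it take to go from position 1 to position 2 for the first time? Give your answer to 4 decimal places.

3.6550

Let t(s) be the expected number of steps to first reach position 2 from state s, with t(position 2) = 0. Conditioning on the first step:
t(position 0) = 1 + 0.36·t(position 0) + 0.52·t(position 1)
t(position 1) = 1 + 0.36·t(position 0) + 0.28·t(position 1)
Solving: t(position 0) = 4.5322, t(position 1) = 3.6550.
Expected steps from position 1 to position 2: 3.6550.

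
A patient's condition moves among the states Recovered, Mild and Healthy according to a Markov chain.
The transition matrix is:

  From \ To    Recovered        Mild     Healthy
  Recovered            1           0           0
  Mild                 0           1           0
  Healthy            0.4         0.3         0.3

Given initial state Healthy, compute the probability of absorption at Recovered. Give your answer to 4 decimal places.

0.5714

Let h(s) be the probability of absorption at Recovered starting from transient state s. Then h(Recovered) = 1 and h(Mild) = 0. By first-step analysis:
h(Healthy) = 0.4·1 + 0.3·0 + 0.3·h(Healthy)
Solving: h(Healthy) = 0.5714.
Starting from Healthy, the probability is 0.5714.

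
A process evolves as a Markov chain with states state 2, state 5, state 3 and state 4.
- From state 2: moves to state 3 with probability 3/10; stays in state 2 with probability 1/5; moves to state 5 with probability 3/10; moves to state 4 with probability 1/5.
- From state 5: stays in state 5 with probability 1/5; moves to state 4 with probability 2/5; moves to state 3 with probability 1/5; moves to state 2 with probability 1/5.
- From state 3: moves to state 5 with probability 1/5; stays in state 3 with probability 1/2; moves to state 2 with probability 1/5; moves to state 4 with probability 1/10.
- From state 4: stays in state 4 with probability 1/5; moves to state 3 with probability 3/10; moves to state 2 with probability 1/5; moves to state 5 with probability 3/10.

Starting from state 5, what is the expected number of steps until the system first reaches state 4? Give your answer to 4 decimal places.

3.7634

Let t(s) be the expected number of steps to first reach state 4 from state s, with t(state 4) = 0. Conditioning on the first step:
t(state 2) = 1 + 0.2·t(state 2) + 0.3·t(state 5) + 0.3·t(state 3)
t(state 5) = 1 + 0.2·t(state 2) + 0.2·t(state 5) + 0.2·t(state 3)
t(state 3) = 1 + 0.2·t(state 2) + 0.2·t(state 5) + 0.5·t(state 3)
Solving: t(state 2) = 4.6774, t(state 5) = 3.7634, t(state 3) = 5.3763.
Expected steps from state 5 to state 4: 3.7634.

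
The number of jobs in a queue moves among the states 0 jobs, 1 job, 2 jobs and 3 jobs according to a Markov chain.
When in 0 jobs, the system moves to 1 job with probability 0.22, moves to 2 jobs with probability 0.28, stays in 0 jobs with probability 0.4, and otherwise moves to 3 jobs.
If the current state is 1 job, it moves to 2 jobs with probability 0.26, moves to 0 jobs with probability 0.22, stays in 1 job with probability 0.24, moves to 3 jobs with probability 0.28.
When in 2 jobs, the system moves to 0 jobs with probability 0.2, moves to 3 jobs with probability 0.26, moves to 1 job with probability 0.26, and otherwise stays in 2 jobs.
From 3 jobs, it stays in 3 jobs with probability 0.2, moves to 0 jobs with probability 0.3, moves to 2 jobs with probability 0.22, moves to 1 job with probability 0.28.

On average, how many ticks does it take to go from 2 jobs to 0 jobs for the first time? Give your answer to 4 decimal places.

4.3438

Let t(s) be the expected number of ticks to first reach 0 jobs from state s, with t(0 jobs) = 0. Conditioning on the first tick:
t(1 job) = 1 + 0.24·t(1 job) + 0.26·t(2 jobs) + 0.28·t(3 jobs)
t(2 jobs) = 1 + 0.26·t(1 job) + 0.28·t(2 jobs) + 0.26·t(3 jobs)
t(3 jobs) = 1 + 0.28·t(1 job) + 0.22·t(2 jobs) + 0.2·t(3 jobs)
Solving: t(1 job) = 4.2505, t(2 jobs) = 4.3438, t(3 jobs) = 3.9322.
Expected ticks from 2 jobs to 0 jobs: 4.3438.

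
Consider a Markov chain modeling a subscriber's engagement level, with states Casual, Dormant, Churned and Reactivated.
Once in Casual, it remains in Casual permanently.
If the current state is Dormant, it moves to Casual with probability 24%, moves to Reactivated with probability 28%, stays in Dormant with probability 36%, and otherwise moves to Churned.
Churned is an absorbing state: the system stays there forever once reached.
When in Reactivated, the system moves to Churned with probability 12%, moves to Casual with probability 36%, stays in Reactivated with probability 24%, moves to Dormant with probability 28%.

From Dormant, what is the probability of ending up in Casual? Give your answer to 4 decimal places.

0.6941

Let h(s) be the probability of absorption at Casual starting from transient state s. Then h(Casual) = 1 and h(Churned) = 0. By first-step analysis:
h(Dormant) = 0.24·1 + 0.36·h(Dormant) + 0.12·0 + 0.28·h(Reactivated)
h(Reactivated) = 0.36·1 + 0.28·h(Dormant) + 0.12·0 + 0.24·h(Reactivated)
Solving: h(Dormant) = 0.6941, h(Reactivated) = 0.7294.
Starting from Dormant, the probability is 0.6941.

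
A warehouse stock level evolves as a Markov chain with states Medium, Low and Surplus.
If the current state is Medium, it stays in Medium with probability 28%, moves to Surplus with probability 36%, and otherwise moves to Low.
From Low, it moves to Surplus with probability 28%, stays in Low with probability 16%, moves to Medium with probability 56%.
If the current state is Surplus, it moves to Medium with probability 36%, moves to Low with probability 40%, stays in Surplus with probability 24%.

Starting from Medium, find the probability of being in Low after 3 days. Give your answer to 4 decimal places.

0.3110

Propagate the distribution vector 3 days from Medium.
After 0 days: (1.0000, 0.0000, 0.0000)
After 1 day: (0.2800, 0.3600, 0.3600)
After 2 days: (0.4096, 0.3024, 0.2880)
After 3 days: (0.3877, 0.3110, 0.3012)
P(in Low after 3 days) = 0.3110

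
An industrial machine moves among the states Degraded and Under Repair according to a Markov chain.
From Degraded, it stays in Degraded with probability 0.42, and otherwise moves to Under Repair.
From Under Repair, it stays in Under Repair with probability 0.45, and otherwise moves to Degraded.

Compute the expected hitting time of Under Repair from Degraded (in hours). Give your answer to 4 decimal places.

1.7241

Let t(s) be the expected number of hours to first reach Under Repair from state s, with t(Under Repair) = 0. Conditioning on the first hour:
t(Degraded) = 1 + 0.42·t(Degraded)
Solving: t(Degraded) = 1.7241.
Expected hours from Degraded to Under Repair: 1.7241.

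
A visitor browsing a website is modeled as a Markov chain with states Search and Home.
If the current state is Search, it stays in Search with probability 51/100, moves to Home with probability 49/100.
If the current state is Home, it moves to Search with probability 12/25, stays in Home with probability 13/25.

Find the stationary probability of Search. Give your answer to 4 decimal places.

Let the stationary distribution be π with π = πP and π_1 + π_2 = 1.
π_1 = 0.51·π_1 + 0.48·π_2
Solving with the normalization constraint gives π = (0.4948, 0.5052).
So the stationary probability of Search is 0.4948.

0.4948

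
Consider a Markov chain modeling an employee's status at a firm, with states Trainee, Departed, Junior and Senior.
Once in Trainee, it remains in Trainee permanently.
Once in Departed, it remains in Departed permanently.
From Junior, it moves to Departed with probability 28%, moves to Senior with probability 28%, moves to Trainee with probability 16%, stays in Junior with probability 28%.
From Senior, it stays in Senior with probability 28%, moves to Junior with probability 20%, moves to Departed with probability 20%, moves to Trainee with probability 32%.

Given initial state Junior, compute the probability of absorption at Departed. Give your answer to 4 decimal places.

Let h(s) be the probability of absorption at Departed starting from transient state s. Then h(Departed) = 1 and h(Trainee) = 0. By first-step analysis:
h(Junior) = 0.16·0 + 0.28·1 + 0.28·h(Junior) + 0.28·h(Senior)
h(Senior) = 0.32·0 + 0.2·1 + 0.2·h(Junior) + 0.28·h(Senior)
Solving: h(Junior) = 0.5571, h(Senior) = 0.4325.
Starting from Junior, the probability is 0.5571.

0.5571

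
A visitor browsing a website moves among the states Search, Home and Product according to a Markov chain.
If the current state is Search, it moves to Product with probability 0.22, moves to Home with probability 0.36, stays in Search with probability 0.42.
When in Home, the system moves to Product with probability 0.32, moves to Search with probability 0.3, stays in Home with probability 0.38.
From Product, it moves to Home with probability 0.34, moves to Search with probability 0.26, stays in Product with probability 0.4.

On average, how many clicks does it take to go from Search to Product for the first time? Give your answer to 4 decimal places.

Let t(s) be the expected number of clicks to first reach Product from state s, with t(Product) = 0. Conditioning on the first click:
t(Search) = 1 + 0.42·t(Search) + 0.36·t(Home)
t(Home) = 1 + 0.3·t(Search) + 0.38·t(Home)
Solving: t(Search) = 3.8951, t(Home) = 3.4976.
Expected clicks from Search to Product: 3.8951.

3.8951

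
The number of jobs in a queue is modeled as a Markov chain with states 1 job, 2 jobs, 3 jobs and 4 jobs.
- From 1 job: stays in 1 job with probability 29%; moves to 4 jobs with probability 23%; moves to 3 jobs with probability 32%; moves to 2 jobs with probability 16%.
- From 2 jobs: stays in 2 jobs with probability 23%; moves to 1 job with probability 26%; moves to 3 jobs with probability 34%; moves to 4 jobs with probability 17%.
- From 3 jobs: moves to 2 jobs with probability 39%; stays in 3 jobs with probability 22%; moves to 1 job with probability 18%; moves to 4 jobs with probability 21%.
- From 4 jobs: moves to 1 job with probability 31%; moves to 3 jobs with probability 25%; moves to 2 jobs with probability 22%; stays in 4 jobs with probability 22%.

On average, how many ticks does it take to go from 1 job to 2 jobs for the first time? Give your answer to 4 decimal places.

4.2196

Let t(s) be the expected number of ticks to first reach 2 jobs from state s, with t(2 jobs) = 0. Conditioning on the first tick:
t(1 job) = 1 + 0.29·t(1 job) + 0.32·t(3 jobs) + 0.23·t(4 jobs)
t(3 jobs) = 1 + 0.18·t(1 job) + 0.22·t(3 jobs) + 0.21·t(4 jobs)
t(4 jobs) = 1 + 0.31·t(1 job) + 0.25·t(3 jobs) + 0.22·t(4 jobs)
Solving: t(1 job) = 4.2196, t(3 jobs) = 3.3407, t(4 jobs) = 4.0298.
Expected ticks from 1 job to 2 jobs: 4.2196.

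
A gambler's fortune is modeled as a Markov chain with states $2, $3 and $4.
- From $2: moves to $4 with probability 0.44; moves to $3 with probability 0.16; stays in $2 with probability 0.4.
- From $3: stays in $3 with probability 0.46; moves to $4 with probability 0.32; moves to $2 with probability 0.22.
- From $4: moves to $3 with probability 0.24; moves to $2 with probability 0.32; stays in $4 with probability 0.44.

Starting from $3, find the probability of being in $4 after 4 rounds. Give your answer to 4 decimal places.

Propagate the distribution vector 4 rounds from $3.
After 0 rounds: (0.0000, 1.0000, 0.0000)
After 1 round: (0.2200, 0.4600, 0.3200)
After 2 rounds: (0.2916, 0.3236, 0.3848)
After 3 rounds: (0.3110, 0.2879, 0.4012)
After 4 rounds: (0.3161, 0.2785, 0.4055)
P(in $4 after 4 rounds) = 0.4055

0.4055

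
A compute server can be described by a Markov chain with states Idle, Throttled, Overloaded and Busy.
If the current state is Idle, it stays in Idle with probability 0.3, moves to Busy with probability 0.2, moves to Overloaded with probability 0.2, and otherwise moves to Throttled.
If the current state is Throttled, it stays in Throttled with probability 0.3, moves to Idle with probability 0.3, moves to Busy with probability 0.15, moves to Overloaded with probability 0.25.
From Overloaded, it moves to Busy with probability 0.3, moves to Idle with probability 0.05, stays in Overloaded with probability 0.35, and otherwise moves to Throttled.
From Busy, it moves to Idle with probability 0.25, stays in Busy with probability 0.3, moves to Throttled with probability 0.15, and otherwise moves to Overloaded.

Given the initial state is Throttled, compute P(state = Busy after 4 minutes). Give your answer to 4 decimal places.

Propagate the distribution vector 4 minutes from Throttled.
After 0 minutes: (0.0000, 1.0000, 0.0000, 0.0000)
After 1 minute: (0.3000, 0.3000, 0.2500, 0.1500)
After 2 minutes: (0.2300, 0.2775, 0.2675, 0.2250)
After 3 minutes: (0.2219, 0.2663, 0.2765, 0.2354)
After 4 minutes: (0.2191, 0.2647, 0.2783, 0.2379)
P(in Busy after 4 minutes) = 0.2379

0.2379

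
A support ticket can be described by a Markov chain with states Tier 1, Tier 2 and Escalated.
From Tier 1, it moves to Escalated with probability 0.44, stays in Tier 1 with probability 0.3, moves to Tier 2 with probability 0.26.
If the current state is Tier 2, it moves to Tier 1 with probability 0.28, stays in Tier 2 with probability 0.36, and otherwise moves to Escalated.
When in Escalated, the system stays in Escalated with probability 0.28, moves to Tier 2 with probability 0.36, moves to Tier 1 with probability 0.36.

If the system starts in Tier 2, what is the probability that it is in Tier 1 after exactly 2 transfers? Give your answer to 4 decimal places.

Sum over the intermediate state after 1 transfer:
P = P(Tier 2→Tier 1)·P(Tier 1→Tier 1) + P(Tier 2→Tier 2)·P(Tier 2→Tier 1) + P(Tier 2→Escalated)·P(Escalated→Tier 1)
  = 0.28×0.3 + 0.36×0.28 + 0.36×0.36
  = 0.0840 + 0.1008 + 0.1296 = 0.3144

0.3144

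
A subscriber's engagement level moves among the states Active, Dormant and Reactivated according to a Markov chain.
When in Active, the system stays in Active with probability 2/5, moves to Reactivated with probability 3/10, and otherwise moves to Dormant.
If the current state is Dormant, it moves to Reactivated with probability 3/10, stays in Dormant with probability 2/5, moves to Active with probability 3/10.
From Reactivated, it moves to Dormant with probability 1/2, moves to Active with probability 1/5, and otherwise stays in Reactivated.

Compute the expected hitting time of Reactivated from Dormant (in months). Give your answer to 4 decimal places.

Let t(s) be the expected number of months to first reach Reactivated from state s, with t(Reactivated) = 0. Conditioning on the first month:
t(Active) = 1 + 0.4·t(Active) + 0.3·t(Dormant)
t(Dormant) = 1 + 0.3·t(Active) + 0.4·t(Dormant)
Solving: t(Active) = 3.3333, t(Dormant) = 3.3333.
Expected months from Dormant to Reactivated: 3.3333.

3.3333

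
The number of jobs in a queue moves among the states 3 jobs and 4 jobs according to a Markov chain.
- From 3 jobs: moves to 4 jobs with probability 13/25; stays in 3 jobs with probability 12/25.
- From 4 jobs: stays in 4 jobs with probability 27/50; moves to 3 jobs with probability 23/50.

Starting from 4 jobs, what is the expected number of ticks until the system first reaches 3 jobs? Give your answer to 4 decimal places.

2.1739

Let t(s) be the expected number of ticks to first reach 3 jobs from state s, with t(3 jobs) = 0. Conditioning on the first tick:
t(4 jobs) = 1 + 0.54·t(4 jobs)
Solving: t(4 jobs) = 2.1739.
Expected ticks from 4 jobs to 3 jobs: 2.1739.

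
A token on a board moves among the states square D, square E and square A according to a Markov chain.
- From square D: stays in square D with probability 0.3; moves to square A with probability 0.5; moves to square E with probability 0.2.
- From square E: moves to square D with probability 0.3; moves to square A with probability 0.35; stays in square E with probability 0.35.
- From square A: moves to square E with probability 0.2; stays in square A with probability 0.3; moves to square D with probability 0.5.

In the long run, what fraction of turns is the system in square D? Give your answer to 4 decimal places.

0.3775

Let the stationary distribution be π with π = πP and π_1 + π_2 + π_3 = 1.
π_1 = 0.3·π_1 + 0.3·π_2 + 0.5·π_3
π_2 = 0.2·π_1 + 0.35·π_2 + 0.2·π_3
Solving with the normalization constraint gives π = (0.3775, 0.2353, 0.3873).
So the stationary probability of square D is 0.3775.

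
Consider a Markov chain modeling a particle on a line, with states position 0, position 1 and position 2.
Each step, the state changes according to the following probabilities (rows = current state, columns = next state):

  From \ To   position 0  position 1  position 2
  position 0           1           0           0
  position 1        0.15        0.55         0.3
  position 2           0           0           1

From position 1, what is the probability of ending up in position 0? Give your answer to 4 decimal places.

0.3333

Let h(s) be the probability of absorption at position 0 starting from transient state s. Then h(position 0) = 1 and h(position 2) = 0. By first-step analysis:
h(position 1) = 0.15·1 + 0.55·h(position 1) + 0.3·0
Solving: h(position 1) = 0.3333.
Starting from position 1, the probability is 0.3333.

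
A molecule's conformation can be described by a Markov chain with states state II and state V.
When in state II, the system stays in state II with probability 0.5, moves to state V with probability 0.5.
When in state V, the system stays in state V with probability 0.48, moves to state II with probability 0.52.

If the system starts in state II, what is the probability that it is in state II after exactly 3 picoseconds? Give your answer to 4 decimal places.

Propagate the distribution vector 3 picoseconds from state II.
After 0 picoseconds: (1.0000, 0.0000)
After 1 picosecond: (0.5000, 0.5000)
After 2 picoseconds: (0.5100, 0.4900)
After 3 picoseconds: (0.5098, 0.4902)
P(in state II after 3 picoseconds) = 0.5098

0.5098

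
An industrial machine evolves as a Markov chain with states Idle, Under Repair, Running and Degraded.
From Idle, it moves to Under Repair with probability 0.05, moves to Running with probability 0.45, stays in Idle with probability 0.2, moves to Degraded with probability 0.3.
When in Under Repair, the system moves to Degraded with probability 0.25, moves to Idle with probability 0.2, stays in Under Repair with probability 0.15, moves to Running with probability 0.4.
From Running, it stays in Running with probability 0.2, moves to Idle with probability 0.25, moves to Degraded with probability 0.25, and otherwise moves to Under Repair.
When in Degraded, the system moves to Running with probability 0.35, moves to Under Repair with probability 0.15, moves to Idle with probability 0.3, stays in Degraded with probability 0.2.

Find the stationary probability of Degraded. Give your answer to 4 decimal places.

Let the stationary distribution be π with π = πP and π_1 + π_2 + π_3 + π_4 = 1.
π_1 = 0.2·π_1 + 0.2·π_2 + 0.25·π_3 + 0.3·π_4
π_2 = 0.05·π_1 + 0.15·π_2 + 0.3·π_3 + 0.15·π_4
π_3 = 0.45·π_1 + 0.4·π_2 + 0.2·π_3 + 0.35·π_4
Solving with the normalization constraint gives π = (0.2416, 0.1758, 0.3330, 0.2496).
So the stationary probability of Degraded is 0.2496.

0.2496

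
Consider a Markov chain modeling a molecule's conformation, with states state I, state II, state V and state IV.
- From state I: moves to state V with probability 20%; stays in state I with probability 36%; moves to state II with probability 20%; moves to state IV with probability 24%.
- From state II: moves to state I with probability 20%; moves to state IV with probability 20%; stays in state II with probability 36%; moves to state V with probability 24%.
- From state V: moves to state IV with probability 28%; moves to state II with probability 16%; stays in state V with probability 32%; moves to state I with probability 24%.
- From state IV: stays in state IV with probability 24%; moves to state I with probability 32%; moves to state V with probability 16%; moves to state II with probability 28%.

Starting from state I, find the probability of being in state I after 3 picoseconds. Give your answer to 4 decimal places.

Propagate the distribution vector 3 picoseconds from state I.
After 0 picoseconds: (1.0000, 0.0000, 0.0000, 0.0000)
After 1 picosecond: (0.3600, 0.2000, 0.2000, 0.2400)
After 2 picoseconds: (0.2944, 0.2432, 0.2224, 0.2400)
After 3 picoseconds: (0.2848, 0.2492, 0.2268, 0.2392)
P(in state I after 3 picoseconds) = 0.2848

0.2848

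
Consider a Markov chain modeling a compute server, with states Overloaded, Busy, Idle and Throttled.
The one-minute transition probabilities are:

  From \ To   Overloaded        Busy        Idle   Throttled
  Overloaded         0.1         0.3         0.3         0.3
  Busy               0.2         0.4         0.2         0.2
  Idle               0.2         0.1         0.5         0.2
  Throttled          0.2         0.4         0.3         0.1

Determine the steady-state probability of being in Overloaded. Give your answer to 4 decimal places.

0.1818

Let the stationary distribution be π with π = πP and π_1 + π_2 + π_3 + π_4 = 1.
π_1 = 0.1·π_1 + 0.2·π_2 + 0.2·π_3 + 0.2·π_4
π_2 = 0.3·π_1 + 0.4·π_2 + 0.1·π_3 + 0.4·π_4
π_3 = 0.3·π_1 + 0.2·π_2 + 0.5·π_3 + 0.3·π_4
Solving with the normalization constraint gives π = (0.1818, 0.2798, 0.3400, 0.1983).
So the stationary probability of Overloaded is 0.1818.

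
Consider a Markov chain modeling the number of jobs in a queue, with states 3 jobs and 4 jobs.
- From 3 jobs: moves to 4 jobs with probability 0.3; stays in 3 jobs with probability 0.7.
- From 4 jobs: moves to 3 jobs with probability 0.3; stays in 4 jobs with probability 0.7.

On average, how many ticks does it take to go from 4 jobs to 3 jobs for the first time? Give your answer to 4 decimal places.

3.3333

Let t(s) be the expected number of ticks to first reach 3 jobs from state s, with t(3 jobs) = 0. Conditioning on the first tick:
t(4 jobs) = 1 + 0.7·t(4 jobs)
Solving: t(4 jobs) = 3.3333.
Expected ticks from 4 jobs to 3 jobs: 3.3333.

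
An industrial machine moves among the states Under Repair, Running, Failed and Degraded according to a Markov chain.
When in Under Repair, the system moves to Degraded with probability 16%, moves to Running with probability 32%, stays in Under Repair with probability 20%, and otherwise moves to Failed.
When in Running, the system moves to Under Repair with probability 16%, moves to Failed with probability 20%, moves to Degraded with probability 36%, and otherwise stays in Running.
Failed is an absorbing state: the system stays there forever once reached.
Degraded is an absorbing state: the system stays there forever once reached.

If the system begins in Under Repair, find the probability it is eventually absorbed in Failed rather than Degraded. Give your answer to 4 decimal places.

Let h(s) be the probability of absorption at Failed starting from transient state s. Then h(Failed) = 1 and h(Degraded) = 0. By first-step analysis:
h(Under Repair) = 0.2·h(Under Repair) + 0.32·h(Running) + 0.32·1 + 0.16·0
h(Running) = 0.16·h(Under Repair) + 0.28·h(Running) + 0.2·1 + 0.36·0
Solving: h(Under Repair) = 0.5610, h(Running) = 0.4024.
Starting from Under Repair, the probability is 0.5610.

0.5610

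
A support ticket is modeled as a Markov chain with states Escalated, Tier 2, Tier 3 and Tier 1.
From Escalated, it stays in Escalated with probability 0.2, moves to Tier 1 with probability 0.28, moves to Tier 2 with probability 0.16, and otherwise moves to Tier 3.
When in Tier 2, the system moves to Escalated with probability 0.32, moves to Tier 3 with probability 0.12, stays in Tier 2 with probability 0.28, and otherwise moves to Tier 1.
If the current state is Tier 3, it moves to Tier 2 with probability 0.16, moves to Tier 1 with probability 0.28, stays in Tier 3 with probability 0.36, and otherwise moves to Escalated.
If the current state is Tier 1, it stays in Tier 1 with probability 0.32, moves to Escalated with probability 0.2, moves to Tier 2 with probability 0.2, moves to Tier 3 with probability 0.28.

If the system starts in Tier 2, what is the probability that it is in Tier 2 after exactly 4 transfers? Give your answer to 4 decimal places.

Propagate the distribution vector 4 transfers from Tier 2.
After 0 transfers: (0.0000, 1.0000, 0.0000, 0.0000)
After 1 transfer: (0.3200, 0.2800, 0.1200, 0.2800)
After 2 transfers: (0.2336, 0.2048, 0.2704, 0.2912)
After 3 transfers: (0.2246, 0.1962, 0.2876, 0.2916)
After 4 transfers: (0.2235, 0.1952, 0.2896, 0.2917)
P(in Tier 2 after 4 transfers) = 0.1952

0.1952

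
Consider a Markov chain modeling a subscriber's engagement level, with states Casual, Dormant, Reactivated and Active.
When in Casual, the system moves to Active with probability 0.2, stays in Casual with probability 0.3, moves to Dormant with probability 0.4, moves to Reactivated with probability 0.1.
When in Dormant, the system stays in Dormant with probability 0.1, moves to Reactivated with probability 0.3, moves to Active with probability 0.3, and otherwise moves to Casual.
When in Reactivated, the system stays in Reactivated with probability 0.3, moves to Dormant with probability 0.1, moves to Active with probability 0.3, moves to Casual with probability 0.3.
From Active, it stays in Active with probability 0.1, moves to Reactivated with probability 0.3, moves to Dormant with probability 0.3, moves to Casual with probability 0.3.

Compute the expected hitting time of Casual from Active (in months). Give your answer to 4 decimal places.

Let t(s) be the expected number of months to first reach Casual from state s, with t(Casual) = 0. Conditioning on the first month:
t(Dormant) = 1 + 0.1·t(Dormant) + 0.3·t(Reactivated) + 0.3·t(Active)
t(Reactivated) = 1 + 0.1·t(Dormant) + 0.3·t(Reactivated) + 0.3·t(Active)
t(Active) = 1 + 0.3·t(Dormant) + 0.3·t(Reactivated) + 0.1·t(Active)
Solving: t(Dormant) = 3.3333, t(Reactivated) = 3.3333, t(Active) = 3.3333.
Expected months from Active to Casual: 3.3333.

3.3333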